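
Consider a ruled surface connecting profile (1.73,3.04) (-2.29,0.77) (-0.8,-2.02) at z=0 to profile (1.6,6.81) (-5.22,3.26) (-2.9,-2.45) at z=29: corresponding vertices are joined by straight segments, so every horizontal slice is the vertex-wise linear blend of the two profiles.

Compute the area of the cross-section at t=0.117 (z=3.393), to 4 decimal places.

Cross-section at t=0.117: each vertex is (1-t)·p0[i] + t·p1[i].
  v1: (1-0.117)·(1.73,3.04) + 0.117·(1.6,6.81) = (1.7148,3.4811)
  v2: (1-0.117)·(-2.29,0.77) + 0.117·(-5.22,3.26) = (-2.6328,1.0613)
  v3: (1-0.117)·(-0.8,-2.02) + 0.117·(-2.9,-2.45) = (-1.0457,-2.0703)
Shoelace sum Σ(x_i·y_{i+1} − x_{i+1}·y_i):
  i=1: 1.7148·1.0613 − -2.6328·3.4811 = +10.9850 (running +10.9850)
  i=2: -2.6328·-2.0703 − -1.0457·1.0613 = +6.5606 (running +17.5456)
  i=3: -1.0457·3.4811 − 1.7148·-2.0703 = -0.0900 (running +17.4555)
Area = |Σ|/2 = |17.4555|/2 = 8.7278

Area at t=0.117: 8.7278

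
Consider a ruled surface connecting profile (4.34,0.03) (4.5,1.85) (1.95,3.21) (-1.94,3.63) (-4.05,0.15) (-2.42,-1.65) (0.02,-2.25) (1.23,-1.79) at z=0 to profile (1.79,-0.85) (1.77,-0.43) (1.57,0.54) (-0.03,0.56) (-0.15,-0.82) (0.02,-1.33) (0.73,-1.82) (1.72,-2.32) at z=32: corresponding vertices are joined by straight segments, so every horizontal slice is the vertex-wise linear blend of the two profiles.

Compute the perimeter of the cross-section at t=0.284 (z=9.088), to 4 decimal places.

Perimeter at t=0.284: 18.1134

Cross-section at t=0.284: each vertex is (1-t)·p0[i] + t·p1[i].
  v1: (1-0.284)·(4.34,0.03) + 0.284·(1.79,-0.85) = (3.6158,-0.2199)
  v2: (1-0.284)·(4.5,1.85) + 0.284·(1.77,-0.43) = (3.7247,1.2025)
  v3: (1-0.284)·(1.95,3.21) + 0.284·(1.57,0.54) = (1.8421,2.4517)
  v4: (1-0.284)·(-1.94,3.63) + 0.284·(-0.03,0.56) = (-1.3976,2.7581)
  v5: (1-0.284)·(-4.05,0.15) + 0.284·(-0.15,-0.82) = (-2.9424,-0.1255)
  v6: (1-0.284)·(-2.42,-1.65) + 0.284·(0.02,-1.33) = (-1.7270,-1.5591)
  v7: (1-0.284)·(0.02,-2.25) + 0.284·(0.73,-1.82) = (0.2216,-2.1279)
  v8: (1-0.284)·(1.23,-1.79) + 0.284·(1.72,-2.32) = (1.3692,-1.9405)
Perimeter = Σ |v_{i+1} − v_i|:
  edge 1→2: √(0.1089² + 1.4224²) = 1.4266 (running 1.4266)
  edge 2→3: √(-1.8826² + 1.2492²) = 2.2594 (running 3.6859)
  edge 3→4: √(-3.2396² + 0.3064²) = 3.2541 (running 6.9400)
  edge 4→5: √(-1.5448² + -2.8836²) = 3.2713 (running 10.2114)
  edge 5→6: √(1.2154² + -1.4336²) = 1.8795 (running 12.0909)
  edge 6→7: √(1.9487² + -0.5688²) = 2.0300 (running 14.1208)
  edge 7→8: √(1.1475² + 0.1874²) = 1.1627 (running 15.2836)
  edge 8→1: √(2.2466² + 1.7206²) = 2.8298 (running 18.1134)
Perimeter = 18.1134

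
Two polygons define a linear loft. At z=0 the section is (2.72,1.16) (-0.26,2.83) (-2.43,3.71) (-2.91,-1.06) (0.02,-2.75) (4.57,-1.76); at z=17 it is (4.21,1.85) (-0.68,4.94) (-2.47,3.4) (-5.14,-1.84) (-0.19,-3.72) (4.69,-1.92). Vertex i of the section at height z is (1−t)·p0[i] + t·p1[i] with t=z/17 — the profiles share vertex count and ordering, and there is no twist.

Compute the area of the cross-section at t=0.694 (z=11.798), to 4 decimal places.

Cross-section at t=0.694: each vertex is (1-t)·p0[i] + t·p1[i].
  v1: (1-0.694)·(2.72,1.16) + 0.694·(4.21,1.85) = (3.7541,1.6389)
  v2: (1-0.694)·(-0.26,2.83) + 0.694·(-0.68,4.94) = (-0.5515,4.2943)
  v3: (1-0.694)·(-2.43,3.71) + 0.694·(-2.47,3.4) = (-2.4578,3.4949)
  v4: (1-0.694)·(-2.91,-1.06) + 0.694·(-5.14,-1.84) = (-4.4576,-1.6013)
  v5: (1-0.694)·(0.02,-2.75) + 0.694·(-0.19,-3.72) = (-0.1257,-3.4232)
  v6: (1-0.694)·(4.57,-1.76) + 0.694·(4.69,-1.92) = (4.6533,-1.8710)
Shoelace sum Σ(x_i·y_{i+1} − x_{i+1}·y_i):
  i=1: 3.7541·4.2943 − -0.5515·1.6389 = +17.0250 (running +17.0250)
  i=2: -0.5515·3.4949 − -2.4578·4.2943 = +8.6271 (running +25.6521)
  i=3: -2.4578·-1.6013 − -4.4576·3.4949 = +19.5144 (running +45.1665)
  i=4: -4.4576·-3.4232 − -0.1257·-1.6013 = +15.0579 (running +60.2244)
  i=5: -0.1257·-1.8710 − 4.6533·-3.4232 = +16.1643 (running +76.3887)
  i=6: 4.6533·1.6389 − 3.7541·-1.8710 = +14.6501 (running +91.0388)
Area = |Σ|/2 = |91.0388|/2 = 45.5194

Area at t=0.694: 45.5194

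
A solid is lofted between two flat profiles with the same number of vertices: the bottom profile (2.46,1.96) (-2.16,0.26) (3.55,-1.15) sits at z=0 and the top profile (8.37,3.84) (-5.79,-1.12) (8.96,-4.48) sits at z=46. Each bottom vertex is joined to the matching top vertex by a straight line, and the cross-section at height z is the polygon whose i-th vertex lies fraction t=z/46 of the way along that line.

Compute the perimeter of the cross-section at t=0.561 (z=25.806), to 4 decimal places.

Perimeter at t=0.561: 27.7332

Cross-section at t=0.561: each vertex is (1-t)·p0[i] + t·p1[i].
  v1: (1-0.561)·(2.46,1.96) + 0.561·(8.37,3.84) = (5.7755,3.0147)
  v2: (1-0.561)·(-2.16,0.26) + 0.561·(-5.79,-1.12) = (-4.1964,-0.5142)
  v3: (1-0.561)·(3.55,-1.15) + 0.561·(8.96,-4.48) = (6.5850,-3.0181)
Perimeter = Σ |v_{i+1} − v_i|:
  edge 1→2: √(-9.9719² + -3.5289²) = 10.5779 (running 10.5779)
  edge 2→3: √(10.7814² + -2.5040²) = 11.0684 (running 21.6463)
  edge 3→1: √(-0.8095² + 6.0328²) = 6.0869 (running 27.7332)
Perimeter = 27.7332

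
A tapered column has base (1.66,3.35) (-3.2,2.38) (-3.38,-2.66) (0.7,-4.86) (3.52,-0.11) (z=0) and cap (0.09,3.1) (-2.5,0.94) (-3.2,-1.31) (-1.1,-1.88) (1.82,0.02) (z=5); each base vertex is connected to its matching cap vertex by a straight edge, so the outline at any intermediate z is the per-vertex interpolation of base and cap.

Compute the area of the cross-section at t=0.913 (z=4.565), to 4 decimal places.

Area at t=0.913: 15.5962

Cross-section at t=0.913: each vertex is (1-t)·p0[i] + t·p1[i].
  v1: (1-0.913)·(1.66,3.35) + 0.913·(0.09,3.1) = (0.2266,3.1218)
  v2: (1-0.913)·(-3.2,2.38) + 0.913·(-2.5,0.94) = (-2.5609,1.0653)
  v3: (1-0.913)·(-3.38,-2.66) + 0.913·(-3.2,-1.31) = (-3.2157,-1.4275)
  v4: (1-0.913)·(0.7,-4.86) + 0.913·(-1.1,-1.88) = (-0.9434,-2.1393)
  v5: (1-0.913)·(3.52,-0.11) + 0.913·(1.82,0.02) = (1.9679,0.0087)
Shoelace sum Σ(x_i·y_{i+1} − x_{i+1}·y_i):
  i=1: 0.2266·1.0653 − -2.5609·3.1218 = +8.2359 (running +8.2359)
  i=2: -2.5609·-1.4275 − -3.2157·1.0653 = +7.0811 (running +15.3170)
  i=3: -3.2157·-2.1393 − -0.9434·-1.4275 = +5.5325 (running +20.8495)
  i=4: -0.9434·0.0087 − 1.9679·-2.1393 = +4.2017 (running +25.0511)
  i=5: 1.9679·3.1218 − 0.2266·0.0087 = +6.1413 (running +31.1925)
Area = |Σ|/2 = |31.1925|/2 = 15.5962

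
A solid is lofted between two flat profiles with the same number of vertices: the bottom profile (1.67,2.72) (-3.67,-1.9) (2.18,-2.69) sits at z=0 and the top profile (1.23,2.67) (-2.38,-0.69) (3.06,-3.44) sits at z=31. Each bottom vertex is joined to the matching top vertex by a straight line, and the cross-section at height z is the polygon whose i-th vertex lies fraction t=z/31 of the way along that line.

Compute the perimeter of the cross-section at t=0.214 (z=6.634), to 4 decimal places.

Cross-section at t=0.214: each vertex is (1-t)·p0[i] + t·p1[i].
  v1: (1-0.214)·(1.67,2.72) + 0.214·(1.23,2.67) = (1.5758,2.7093)
  v2: (1-0.214)·(-3.67,-1.9) + 0.214·(-2.38,-0.69) = (-3.3939,-1.6411)
  v3: (1-0.214)·(2.18,-2.69) + 0.214·(3.06,-3.44) = (2.3683,-2.8505)
Perimeter = Σ |v_{i+1} − v_i|:
  edge 1→2: √(-4.9698² + -4.3504²) = 6.6049 (running 6.6049)
  edge 2→3: √(5.7623² + -1.2094²) = 5.8878 (running 12.4927)
  edge 3→1: √(-0.7925² + 5.5598²) = 5.6160 (running 18.1087)
Perimeter = 18.1087

Perimeter at t=0.214: 18.1087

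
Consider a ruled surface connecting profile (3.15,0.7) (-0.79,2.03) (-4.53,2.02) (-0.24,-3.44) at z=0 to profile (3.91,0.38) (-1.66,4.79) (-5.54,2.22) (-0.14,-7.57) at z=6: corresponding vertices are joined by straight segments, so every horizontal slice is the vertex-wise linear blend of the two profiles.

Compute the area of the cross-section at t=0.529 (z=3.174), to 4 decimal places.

Cross-section at t=0.529: each vertex is (1-t)·p0[i] + t·p1[i].
  v1: (1-0.529)·(3.15,0.7) + 0.529·(3.91,0.38) = (3.5520,0.5307)
  v2: (1-0.529)·(-0.79,2.03) + 0.529·(-1.66,4.79) = (-1.2502,3.4900)
  v3: (1-0.529)·(-4.53,2.02) + 0.529·(-5.54,2.22) = (-5.0643,2.1258)
  v4: (1-0.529)·(-0.24,-3.44) + 0.529·(-0.14,-7.57) = (-0.1871,-5.6248)
Shoelace sum Σ(x_i·y_{i+1} − x_{i+1}·y_i):
  i=1: 3.5520·3.4900 − -1.2502·0.5307 = +13.0603 (running +13.0603)
  i=2: -1.2502·2.1258 − -5.0643·3.4900 = +15.0168 (running +28.0771)
  i=3: -5.0643·-5.6248 − -0.1871·2.1258 = +28.8832 (running +56.9603)
  i=4: -0.1871·0.5307 − 3.5520·-5.6248 = +19.8801 (running +76.8404)
Area = |Σ|/2 = |76.8404|/2 = 38.4202

Area at t=0.529: 38.4202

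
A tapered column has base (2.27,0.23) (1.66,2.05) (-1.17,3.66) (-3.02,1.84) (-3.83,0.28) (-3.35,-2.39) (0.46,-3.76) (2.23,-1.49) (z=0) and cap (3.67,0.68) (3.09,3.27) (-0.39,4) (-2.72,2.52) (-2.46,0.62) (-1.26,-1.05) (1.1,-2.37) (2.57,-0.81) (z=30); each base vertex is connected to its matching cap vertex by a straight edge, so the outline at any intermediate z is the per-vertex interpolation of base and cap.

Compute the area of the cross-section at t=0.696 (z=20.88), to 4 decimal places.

Cross-section at t=0.696: each vertex is (1-t)·p0[i] + t·p1[i].
  v1: (1-0.696)·(2.27,0.23) + 0.696·(3.67,0.68) = (3.2444,0.5432)
  v2: (1-0.696)·(1.66,2.05) + 0.696·(3.09,3.27) = (2.6553,2.8991)
  v3: (1-0.696)·(-1.17,3.66) + 0.696·(-0.39,4) = (-0.6271,3.8966)
  v4: (1-0.696)·(-3.02,1.84) + 0.696·(-2.72,2.52) = (-2.8112,2.3133)
  v5: (1-0.696)·(-3.83,0.28) + 0.696·(-2.46,0.62) = (-2.8765,0.5166)
  v6: (1-0.696)·(-3.35,-2.39) + 0.696·(-1.26,-1.05) = (-1.8954,-1.4574)
  v7: (1-0.696)·(0.46,-3.76) + 0.696·(1.1,-2.37) = (0.9054,-2.7926)
  v8: (1-0.696)·(2.23,-1.49) + 0.696·(2.57,-0.81) = (2.4666,-1.0167)
Shoelace sum Σ(x_i·y_{i+1} − x_{i+1}·y_i):
  i=1: 3.2444·2.8991 − 2.6553·0.5432 = +7.9636 (running +7.9636)
  i=2: 2.6553·3.8966 − -0.6271·2.8991 = +12.1648 (running +20.1283)
  i=3: -0.6271·2.3133 − -2.8112·3.8966 = +9.5035 (running +29.6319)
  i=4: -2.8112·0.5166 − -2.8765·2.3133 = +5.2017 (running +34.8336)
  i=5: -2.8765·-1.4574 − -1.8954·0.5166 = +5.1713 (running +40.0049)
  i=6: -1.8954·-2.7926 − 0.9054·-1.4574 = +6.6125 (running +46.6173)
  i=7: 0.9054·-1.0167 − 2.4666·-2.7926 = +5.9677 (running +52.5850)
  i=8: 2.4666·0.5432 − 3.2444·-1.0167 = +4.6385 (running +57.2235)
Area = |Σ|/2 = |57.2235|/2 = 28.6118

Area at t=0.696: 28.6118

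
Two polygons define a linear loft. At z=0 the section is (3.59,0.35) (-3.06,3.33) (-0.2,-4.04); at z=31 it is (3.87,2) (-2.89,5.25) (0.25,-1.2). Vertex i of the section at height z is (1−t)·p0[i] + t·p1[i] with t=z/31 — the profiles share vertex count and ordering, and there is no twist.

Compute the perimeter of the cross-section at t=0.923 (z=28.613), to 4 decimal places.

Cross-section at t=0.923: each vertex is (1-t)·p0[i] + t·p1[i].
  v1: (1-0.923)·(3.59,0.35) + 0.923·(3.87,2) = (3.8484,1.8730)
  v2: (1-0.923)·(-3.06,3.33) + 0.923·(-2.89,5.25) = (-2.9031,5.1022)
  v3: (1-0.923)·(-0.2,-4.04) + 0.923·(0.25,-1.2) = (0.2154,-1.4187)
Perimeter = Σ |v_{i+1} − v_i|:
  edge 1→2: √(-6.7515² + 3.2292²) = 7.4840 (running 7.4840)
  edge 2→3: √(3.1184² + -6.5208²) = 7.2281 (running 14.7122)
  edge 3→1: √(3.6331² + 3.2916²) = 4.9025 (running 19.6147)
Perimeter = 19.6147

Perimeter at t=0.923: 19.6147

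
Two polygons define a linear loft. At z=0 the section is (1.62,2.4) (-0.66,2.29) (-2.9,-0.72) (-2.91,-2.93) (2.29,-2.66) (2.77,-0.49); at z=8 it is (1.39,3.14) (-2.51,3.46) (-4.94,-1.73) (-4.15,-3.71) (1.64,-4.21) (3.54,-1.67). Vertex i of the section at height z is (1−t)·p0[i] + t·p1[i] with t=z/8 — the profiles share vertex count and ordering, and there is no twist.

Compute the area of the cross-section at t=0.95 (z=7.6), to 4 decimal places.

Area at t=0.95: 45.8059

Cross-section at t=0.95: each vertex is (1-t)·p0[i] + t·p1[i].
  v1: (1-0.95)·(1.62,2.4) + 0.95·(1.39,3.14) = (1.4015,3.1030)
  v2: (1-0.95)·(-0.66,2.29) + 0.95·(-2.51,3.46) = (-2.4175,3.4015)
  v3: (1-0.95)·(-2.9,-0.72) + 0.95·(-4.94,-1.73) = (-4.8380,-1.6795)
  v4: (1-0.95)·(-2.91,-2.93) + 0.95·(-4.15,-3.71) = (-4.0880,-3.6710)
  v5: (1-0.95)·(2.29,-2.66) + 0.95·(1.64,-4.21) = (1.6725,-4.1325)
  v6: (1-0.95)·(2.77,-0.49) + 0.95·(3.54,-1.67) = (3.5015,-1.6110)
Shoelace sum Σ(x_i·y_{i+1} − x_{i+1}·y_i):
  i=1: 1.4015·3.4015 − -2.4175·3.1030 = +12.2687 (running +12.2687)
  i=2: -2.4175·-1.6795 − -4.8380·3.4015 = +20.5166 (running +32.7854)
  i=3: -4.8380·-3.6710 − -4.0880·-1.6795 = +10.8945 (running +43.6799)
  i=4: -4.0880·-4.1325 − 1.6725·-3.6710 = +23.0334 (running +66.7133)
  i=5: 1.6725·-1.6110 − 3.5015·-4.1325 = +11.7756 (running +78.4888)
  i=6: 3.5015·3.1030 − 1.4015·-1.6110 = +13.1230 (running +91.6118)
Area = |Σ|/2 = |91.6118|/2 = 45.8059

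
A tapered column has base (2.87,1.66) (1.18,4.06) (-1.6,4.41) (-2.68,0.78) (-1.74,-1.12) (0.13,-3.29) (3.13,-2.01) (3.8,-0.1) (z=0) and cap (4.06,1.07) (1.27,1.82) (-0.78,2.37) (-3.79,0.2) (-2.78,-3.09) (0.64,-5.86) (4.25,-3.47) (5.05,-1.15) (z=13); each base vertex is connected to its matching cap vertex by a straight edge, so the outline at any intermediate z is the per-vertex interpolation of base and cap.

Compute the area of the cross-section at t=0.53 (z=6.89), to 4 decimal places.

Area at t=0.53: 40.1720

Cross-section at t=0.53: each vertex is (1-t)·p0[i] + t·p1[i].
  v1: (1-0.53)·(2.87,1.66) + 0.53·(4.06,1.07) = (3.5007,1.3473)
  v2: (1-0.53)·(1.18,4.06) + 0.53·(1.27,1.82) = (1.2277,2.8728)
  v3: (1-0.53)·(-1.6,4.41) + 0.53·(-0.78,2.37) = (-1.1654,3.3288)
  v4: (1-0.53)·(-2.68,0.78) + 0.53·(-3.79,0.2) = (-3.2683,0.4726)
  v5: (1-0.53)·(-1.74,-1.12) + 0.53·(-2.78,-3.09) = (-2.2912,-2.1641)
  v6: (1-0.53)·(0.13,-3.29) + 0.53·(0.64,-5.86) = (0.4003,-4.6521)
  v7: (1-0.53)·(3.13,-2.01) + 0.53·(4.25,-3.47) = (3.7236,-2.7838)
  v8: (1-0.53)·(3.8,-0.1) + 0.53·(5.05,-1.15) = (4.4625,-0.6565)
Shoelace sum Σ(x_i·y_{i+1} − x_{i+1}·y_i):
  i=1: 3.5007·2.8728 − 1.2277·1.3473 = +8.4027 (running +8.4027)
  i=2: 1.2277·3.3288 − -1.1654·2.8728 = +7.4347 (running +15.8375)
  i=3: -1.1654·0.4726 − -3.2683·3.3288 = +10.3287 (running +26.1662)
  i=4: -3.2683·-2.1641 − -2.2912·0.4726 = +8.1557 (running +34.3220)
  i=5: -2.2912·-4.6521 − 0.4003·-2.1641 = +11.5252 (running +45.8471)
  i=6: 0.4003·-2.7838 − 3.7236·-4.6521 = +16.2082 (running +62.0553)
  i=7: 3.7236·-0.6565 − 4.4625·-2.7838 = +9.9782 (running +72.0335)
  i=8: 4.4625·1.3473 − 3.5007·-0.6565 = +8.3105 (running +80.3440)
Area = |Σ|/2 = |80.3440|/2 = 40.1720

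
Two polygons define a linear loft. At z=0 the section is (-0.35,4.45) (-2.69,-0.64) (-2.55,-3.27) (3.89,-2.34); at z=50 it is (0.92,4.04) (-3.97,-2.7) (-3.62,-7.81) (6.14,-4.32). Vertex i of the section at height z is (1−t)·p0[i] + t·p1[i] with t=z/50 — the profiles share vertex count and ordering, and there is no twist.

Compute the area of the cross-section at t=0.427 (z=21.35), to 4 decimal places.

Cross-section at t=0.427: each vertex is (1-t)·p0[i] + t·p1[i].
  v1: (1-0.427)·(-0.35,4.45) + 0.427·(0.92,4.04) = (0.1923,4.2749)
  v2: (1-0.427)·(-2.69,-0.64) + 0.427·(-3.97,-2.7) = (-3.2366,-1.5196)
  v3: (1-0.427)·(-2.55,-3.27) + 0.427·(-3.62,-7.81) = (-3.0069,-5.2086)
  v4: (1-0.427)·(3.89,-2.34) + 0.427·(6.14,-4.32) = (4.8507,-3.1855)
Shoelace sum Σ(x_i·y_{i+1} − x_{i+1}·y_i):
  i=1: 0.1923·-1.5196 − -3.2366·4.2749 = +13.5439 (running +13.5439)
  i=2: -3.2366·-5.2086 − -3.0069·-1.5196 = +12.2886 (running +25.8324)
  i=3: -3.0069·-3.1855 − 4.8507·-5.2086 = +34.8438 (running +60.6763)
  i=4: 4.8507·4.2749 − 0.1923·-3.1855 = +21.3491 (running +82.0254)
Area = |Σ|/2 = |82.0254|/2 = 41.0127

Area at t=0.427: 41.0127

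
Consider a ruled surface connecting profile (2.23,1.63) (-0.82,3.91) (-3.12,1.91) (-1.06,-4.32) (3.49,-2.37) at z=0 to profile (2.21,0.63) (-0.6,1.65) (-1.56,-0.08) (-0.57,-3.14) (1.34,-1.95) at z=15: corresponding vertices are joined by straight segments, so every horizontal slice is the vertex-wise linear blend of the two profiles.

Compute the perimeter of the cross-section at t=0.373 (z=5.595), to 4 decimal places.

Perimeter at t=0.373: 18.8376

Cross-section at t=0.373: each vertex is (1-t)·p0[i] + t·p1[i].
  v1: (1-0.373)·(2.23,1.63) + 0.373·(2.21,0.63) = (2.2225,1.2570)
  v2: (1-0.373)·(-0.82,3.91) + 0.373·(-0.6,1.65) = (-0.7379,3.0670)
  v3: (1-0.373)·(-3.12,1.91) + 0.373·(-1.56,-0.08) = (-2.5381,1.1677)
  v4: (1-0.373)·(-1.06,-4.32) + 0.373·(-0.57,-3.14) = (-0.8772,-3.8799)
  v5: (1-0.373)·(3.49,-2.37) + 0.373·(1.34,-1.95) = (2.6881,-2.2133)
Perimeter = Σ |v_{i+1} − v_i|:
  edge 1→2: √(-2.9605² + 1.8100²) = 3.4700 (running 3.4700)
  edge 2→3: √(-1.8002² + -1.8993²) = 2.6169 (running 6.0868)
  edge 3→4: √(1.6609² + -5.0476²) = 5.3138 (running 11.4006)
  edge 4→5: √(3.5653² + 1.6665²) = 3.9355 (running 15.3362)
  edge 5→1: √(-0.4655² + 3.4703²) = 3.5014 (running 18.8376)
Perimeter = 18.8376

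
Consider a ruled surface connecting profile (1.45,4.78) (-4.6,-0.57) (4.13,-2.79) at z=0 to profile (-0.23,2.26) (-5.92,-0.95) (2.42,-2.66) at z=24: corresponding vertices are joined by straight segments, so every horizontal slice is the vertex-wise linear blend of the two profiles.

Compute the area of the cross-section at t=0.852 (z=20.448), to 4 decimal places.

Cross-section at t=0.852: each vertex is (1-t)·p0[i] + t·p1[i].
  v1: (1-0.852)·(1.45,4.78) + 0.852·(-0.23,2.26) = (0.0186,2.6330)
  v2: (1-0.852)·(-4.6,-0.57) + 0.852·(-5.92,-0.95) = (-5.7246,-0.8938)
  v3: (1-0.852)·(4.13,-2.79) + 0.852·(2.42,-2.66) = (2.6731,-2.6792)
Shoelace sum Σ(x_i·y_{i+1} − x_{i+1}·y_i):
  i=1: 0.0186·-0.8938 − -5.7246·2.6330 = +15.0561 (running +15.0561)
  i=2: -5.7246·-2.6792 − 2.6731·-0.8938 = +17.7268 (running +32.7829)
  i=3: 2.6731·2.6330 − 0.0186·-2.6792 = +7.0881 (running +39.8709)
Area = |Σ|/2 = |39.8709|/2 = 19.9355

Area at t=0.852: 19.9355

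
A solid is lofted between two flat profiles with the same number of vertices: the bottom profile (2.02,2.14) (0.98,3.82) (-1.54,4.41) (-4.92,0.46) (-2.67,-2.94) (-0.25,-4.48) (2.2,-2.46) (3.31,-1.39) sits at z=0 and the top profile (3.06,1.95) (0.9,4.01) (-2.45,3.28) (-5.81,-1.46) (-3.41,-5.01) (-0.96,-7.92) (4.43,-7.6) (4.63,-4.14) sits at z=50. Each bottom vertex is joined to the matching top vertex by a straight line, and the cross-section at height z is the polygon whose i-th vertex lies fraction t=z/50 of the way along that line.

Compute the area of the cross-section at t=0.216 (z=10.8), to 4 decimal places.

Cross-section at t=0.216: each vertex is (1-t)·p0[i] + t·p1[i].
  v1: (1-0.216)·(2.02,2.14) + 0.216·(3.06,1.95) = (2.2446,2.0990)
  v2: (1-0.216)·(0.98,3.82) + 0.216·(0.9,4.01) = (0.9627,3.8610)
  v3: (1-0.216)·(-1.54,4.41) + 0.216·(-2.45,3.28) = (-1.7366,4.1659)
  v4: (1-0.216)·(-4.92,0.46) + 0.216·(-5.81,-1.46) = (-5.1122,0.0453)
  v5: (1-0.216)·(-2.67,-2.94) + 0.216·(-3.41,-5.01) = (-2.8298,-3.3871)
  v6: (1-0.216)·(-0.25,-4.48) + 0.216·(-0.96,-7.92) = (-0.4034,-5.2230)
  v7: (1-0.216)·(2.2,-2.46) + 0.216·(4.43,-7.6) = (2.6817,-3.5702)
  v8: (1-0.216)·(3.31,-1.39) + 0.216·(4.63,-4.14) = (3.5951,-1.9840)
Shoelace sum Σ(x_i·y_{i+1} − x_{i+1}·y_i):
  i=1: 2.2446·3.8610 − 0.9627·2.0990 = +6.6459 (running +6.6459)
  i=2: 0.9627·4.1659 − -1.7366·3.8610 = +10.7155 (running +17.3615)
  i=3: -1.7366·0.0453 − -5.1122·4.1659 = +21.2186 (running +38.5800)
  i=4: -5.1122·-3.3871 − -2.8298·0.0453 = +17.4439 (running +56.0239)
  i=5: -2.8298·-5.2230 − -0.4034·-3.3871 = +13.4141 (running +69.4381)
  i=6: -0.4034·-3.5702 − 2.6817·-5.2230 = +15.4466 (running +84.8847)
  i=7: 2.6817·-1.9840 − 3.5951·-3.5702 = +7.5150 (running +92.3997)
  i=8: 3.5951·2.0990 − 2.2446·-1.9840 = +11.9994 (running +104.3991)
Area = |Σ|/2 = |104.3991|/2 = 52.1995

Area at t=0.216: 52.1995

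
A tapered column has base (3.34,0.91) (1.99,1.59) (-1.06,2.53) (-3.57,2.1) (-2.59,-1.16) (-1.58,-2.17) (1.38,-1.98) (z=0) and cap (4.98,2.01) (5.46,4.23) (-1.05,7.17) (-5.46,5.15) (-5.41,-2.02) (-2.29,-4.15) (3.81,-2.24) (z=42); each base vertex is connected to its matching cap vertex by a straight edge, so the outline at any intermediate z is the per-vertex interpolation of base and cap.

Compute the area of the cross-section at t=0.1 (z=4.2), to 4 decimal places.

Area at t=0.1: 26.9774

Cross-section at t=0.1: each vertex is (1-t)·p0[i] + t·p1[i].
  v1: (1-0.1)·(3.34,0.91) + 0.1·(4.98,2.01) = (3.5040,1.0200)
  v2: (1-0.1)·(1.99,1.59) + 0.1·(5.46,4.23) = (2.3370,1.8540)
  v3: (1-0.1)·(-1.06,2.53) + 0.1·(-1.05,7.17) = (-1.0590,2.9940)
  v4: (1-0.1)·(-3.57,2.1) + 0.1·(-5.46,5.15) = (-3.7590,2.4050)
  v5: (1-0.1)·(-2.59,-1.16) + 0.1·(-5.41,-2.02) = (-2.8720,-1.2460)
  v6: (1-0.1)·(-1.58,-2.17) + 0.1·(-2.29,-4.15) = (-1.6510,-2.3680)
  v7: (1-0.1)·(1.38,-1.98) + 0.1·(3.81,-2.24) = (1.6230,-2.0060)
Shoelace sum Σ(x_i·y_{i+1} − x_{i+1}·y_i):
  i=1: 3.5040·1.8540 − 2.3370·1.0200 = +4.1127 (running +4.1127)
  i=2: 2.3370·2.9940 − -1.0590·1.8540 = +8.9604 (running +13.0730)
  i=3: -1.0590·2.4050 − -3.7590·2.9940 = +8.7076 (running +21.7806)
  i=4: -3.7590·-1.2460 − -2.8720·2.4050 = +11.5909 (running +33.3715)
  i=5: -2.8720·-2.3680 − -1.6510·-1.2460 = +4.7438 (running +38.1152)
  i=6: -1.6510·-2.0060 − 1.6230·-2.3680 = +7.1552 (running +45.2704)
  i=7: 1.6230·1.0200 − 3.5040·-2.0060 = +8.6845 (running +53.9549)
Area = |Σ|/2 = |53.9549|/2 = 26.9774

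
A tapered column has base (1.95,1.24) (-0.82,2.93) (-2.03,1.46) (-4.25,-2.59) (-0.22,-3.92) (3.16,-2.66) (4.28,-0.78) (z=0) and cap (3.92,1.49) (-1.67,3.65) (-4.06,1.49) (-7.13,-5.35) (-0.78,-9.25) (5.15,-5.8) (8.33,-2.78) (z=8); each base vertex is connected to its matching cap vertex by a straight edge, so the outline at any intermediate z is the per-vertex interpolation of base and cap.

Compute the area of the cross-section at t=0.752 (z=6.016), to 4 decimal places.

Area at t=0.752: 91.3706

Cross-section at t=0.752: each vertex is (1-t)·p0[i] + t·p1[i].
  v1: (1-0.752)·(1.95,1.24) + 0.752·(3.92,1.49) = (3.4314,1.4280)
  v2: (1-0.752)·(-0.82,2.93) + 0.752·(-1.67,3.65) = (-1.4592,3.4714)
  v3: (1-0.752)·(-2.03,1.46) + 0.752·(-4.06,1.49) = (-3.5566,1.4826)
  v4: (1-0.752)·(-4.25,-2.59) + 0.752·(-7.13,-5.35) = (-6.4158,-4.6655)
  v5: (1-0.752)·(-0.22,-3.92) + 0.752·(-0.78,-9.25) = (-0.6411,-7.9282)
  v6: (1-0.752)·(3.16,-2.66) + 0.752·(5.15,-5.8) = (4.6565,-5.0213)
  v7: (1-0.752)·(4.28,-0.78) + 0.752·(8.33,-2.78) = (7.3256,-2.2840)
Shoelace sum Σ(x_i·y_{i+1} − x_{i+1}·y_i):
  i=1: 3.4314·3.4714 − -1.4592·1.4280 = +13.9958 (running +13.9958)
  i=2: -1.4592·1.4826 − -3.5566·3.4714 = +10.1830 (running +24.1788)
  i=3: -3.5566·-4.6655 − -6.4158·1.4826 = +26.1050 (running +50.2838)
  i=4: -6.4158·-7.9282 − -0.6411·-4.6655 = +47.8740 (running +98.1578)
  i=5: -0.6411·-5.0213 − 4.6565·-7.9282 = +40.1366 (running +138.2943)
  i=6: 4.6565·-2.2840 − 7.3256·-5.0213 = +26.1485 (running +164.4428)
  i=7: 7.3256·1.4280 − 3.4314·-2.2840 = +18.2984 (running +182.7412)
Area = |Σ|/2 = |182.7412|/2 = 91.3706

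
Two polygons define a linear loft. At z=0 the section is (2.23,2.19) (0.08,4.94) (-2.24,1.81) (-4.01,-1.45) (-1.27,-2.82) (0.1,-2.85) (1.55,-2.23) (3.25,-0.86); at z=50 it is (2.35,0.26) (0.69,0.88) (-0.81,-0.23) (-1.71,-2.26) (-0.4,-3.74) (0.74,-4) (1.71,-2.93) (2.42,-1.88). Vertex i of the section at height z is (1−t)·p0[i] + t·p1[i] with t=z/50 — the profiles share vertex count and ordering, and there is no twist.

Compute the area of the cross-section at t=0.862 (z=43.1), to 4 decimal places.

Cross-section at t=0.862: each vertex is (1-t)·p0[i] + t·p1[i].
  v1: (1-0.862)·(2.23,2.19) + 0.862·(2.35,0.26) = (2.3334,0.5263)
  v2: (1-0.862)·(0.08,4.94) + 0.862·(0.69,0.88) = (0.6058,1.4403)
  v3: (1-0.862)·(-2.24,1.81) + 0.862·(-0.81,-0.23) = (-1.0073,0.0515)
  v4: (1-0.862)·(-4.01,-1.45) + 0.862·(-1.71,-2.26) = (-2.0274,-2.1482)
  v5: (1-0.862)·(-1.27,-2.82) + 0.862·(-0.4,-3.74) = (-0.5201,-3.6130)
  v6: (1-0.862)·(0.1,-2.85) + 0.862·(0.74,-4) = (0.6517,-3.8413)
  v7: (1-0.862)·(1.55,-2.23) + 0.862·(1.71,-2.93) = (1.6879,-2.8334)
  v8: (1-0.862)·(3.25,-0.86) + 0.862·(2.42,-1.88) = (2.5345,-1.7392)
Shoelace sum Σ(x_i·y_{i+1} − x_{i+1}·y_i):
  i=1: 2.3334·1.4403 − 0.6058·0.5263 = +3.0419 (running +3.0419)
  i=2: 0.6058·0.0515 − -1.0073·1.4403 = +1.4821 (running +4.5240)
  i=3: -1.0073·-2.1482 − -2.0274·0.0515 = +2.2684 (running +6.7924)
  i=4: -2.0274·-3.6130 − -0.5201·-2.1482 = +6.2079 (running +13.0003)
  i=5: -0.5201·-3.8413 − 0.6517·-3.6130 = +4.3523 (running +17.3526)
  i=6: 0.6517·-2.8334 − 1.6879·-3.8413 = +4.6373 (running +21.9899)
  i=7: 1.6879·-1.7392 − 2.5345·-2.8334 = +4.2457 (running +26.2356)
  i=8: 2.5345·0.5263 − 2.3334·-1.7392 = +5.3924 (running +31.6280)
Area = |Σ|/2 = |31.6280|/2 = 15.8140

Area at t=0.862: 15.8140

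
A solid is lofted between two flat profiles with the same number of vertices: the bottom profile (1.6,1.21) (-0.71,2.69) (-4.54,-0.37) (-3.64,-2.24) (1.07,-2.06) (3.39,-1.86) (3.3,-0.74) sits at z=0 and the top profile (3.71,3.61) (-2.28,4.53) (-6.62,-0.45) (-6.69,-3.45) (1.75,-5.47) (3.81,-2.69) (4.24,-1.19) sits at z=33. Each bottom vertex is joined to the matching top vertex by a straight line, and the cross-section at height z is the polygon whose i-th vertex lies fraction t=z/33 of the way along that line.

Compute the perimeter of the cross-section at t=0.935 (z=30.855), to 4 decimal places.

Cross-section at t=0.935: each vertex is (1-t)·p0[i] + t·p1[i].
  v1: (1-0.935)·(1.6,1.21) + 0.935·(3.71,3.61) = (3.5729,3.4540)
  v2: (1-0.935)·(-0.71,2.69) + 0.935·(-2.28,4.53) = (-2.1780,4.4104)
  v3: (1-0.935)·(-4.54,-0.37) + 0.935·(-6.62,-0.45) = (-6.4848,-0.4448)
  v4: (1-0.935)·(-3.64,-2.24) + 0.935·(-6.69,-3.45) = (-6.4918,-3.3714)
  v5: (1-0.935)·(1.07,-2.06) + 0.935·(1.75,-5.47) = (1.7058,-5.2483)
  v6: (1-0.935)·(3.39,-1.86) + 0.935·(3.81,-2.69) = (3.7827,-2.6361)
  v7: (1-0.935)·(3.3,-0.74) + 0.935·(4.24,-1.19) = (4.1789,-1.1607)
Perimeter = Σ |v_{i+1} − v_i|:
  edge 1→2: √(-5.7508² + 0.9564²) = 5.8298 (running 5.8298)
  edge 2→3: √(-4.3068² + -4.8552²) = 6.4901 (running 12.3199)
  edge 3→4: √(-0.0070² + -2.9266²) = 2.9266 (running 15.2465)
  edge 4→5: √(8.1975² + -1.8770²) = 8.4097 (running 23.6562)
  edge 5→6: √(2.0769² + 2.6123²) = 3.3373 (running 26.9935)
  edge 6→7: √(0.3962² + 1.4753²) = 1.5276 (running 28.5211)
  edge 7→1: √(-0.6061² + 4.6147²) = 4.6544 (running 33.1754)
Perimeter = 33.1754

Perimeter at t=0.935: 33.1754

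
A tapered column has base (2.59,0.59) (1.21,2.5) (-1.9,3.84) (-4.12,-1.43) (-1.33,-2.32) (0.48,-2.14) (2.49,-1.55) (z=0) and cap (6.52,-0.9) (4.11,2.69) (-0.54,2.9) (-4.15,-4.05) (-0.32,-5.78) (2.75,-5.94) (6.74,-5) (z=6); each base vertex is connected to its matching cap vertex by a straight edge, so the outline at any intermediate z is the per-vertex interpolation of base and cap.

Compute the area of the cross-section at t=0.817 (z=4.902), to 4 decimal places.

Cross-section at t=0.817: each vertex is (1-t)·p0[i] + t·p1[i].
  v1: (1-0.817)·(2.59,0.59) + 0.817·(6.52,-0.9) = (5.8008,-0.6273)
  v2: (1-0.817)·(1.21,2.5) + 0.817·(4.11,2.69) = (3.5793,2.6552)
  v3: (1-0.817)·(-1.9,3.84) + 0.817·(-0.54,2.9) = (-0.7889,3.0720)
  v4: (1-0.817)·(-4.12,-1.43) + 0.817·(-4.15,-4.05) = (-4.1445,-3.5705)
  v5: (1-0.817)·(-1.33,-2.32) + 0.817·(-0.32,-5.78) = (-0.5048,-5.1468)
  v6: (1-0.817)·(0.48,-2.14) + 0.817·(2.75,-5.94) = (2.3346,-5.2446)
  v7: (1-0.817)·(2.49,-1.55) + 0.817·(6.74,-5) = (5.9623,-4.3686)
Shoelace sum Σ(x_i·y_{i+1} − x_{i+1}·y_i):
  i=1: 5.8008·2.6552 − 3.5793·-0.6273 = +17.6479 (running +17.6479)
  i=2: 3.5793·3.0720 − -0.7889·2.6552 = +13.0903 (running +30.7382)
  i=3: -0.7889·-3.5705 − -4.1445·3.0720 = +15.5487 (running +46.2870)
  i=4: -4.1445·-5.1468 − -0.5048·-3.5705 = +19.5285 (running +65.8155)
  i=5: -0.5048·-5.2446 − 2.3346·-5.1468 = +14.6633 (running +80.4788)
  i=6: 2.3346·-4.3686 − 5.9623·-5.2446 = +21.0706 (running +101.5495)
  i=7: 5.9623·-0.6273 − 5.8008·-4.3686 = +21.6014 (running +123.1509)
Area = |Σ|/2 = |123.1509|/2 = 61.5754

Area at t=0.817: 61.5754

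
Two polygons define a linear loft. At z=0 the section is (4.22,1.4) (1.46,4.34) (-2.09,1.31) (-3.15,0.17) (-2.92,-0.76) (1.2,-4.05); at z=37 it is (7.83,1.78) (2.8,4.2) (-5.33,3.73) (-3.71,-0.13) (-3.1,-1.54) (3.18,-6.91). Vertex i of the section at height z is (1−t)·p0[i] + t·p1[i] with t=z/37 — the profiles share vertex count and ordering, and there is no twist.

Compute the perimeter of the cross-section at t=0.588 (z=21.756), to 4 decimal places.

Perimeter at t=0.588: 30.7694

Cross-section at t=0.588: each vertex is (1-t)·p0[i] + t·p1[i].
  v1: (1-0.588)·(4.22,1.4) + 0.588·(7.83,1.78) = (6.3427,1.6234)
  v2: (1-0.588)·(1.46,4.34) + 0.588·(2.8,4.2) = (2.2479,4.2577)
  v3: (1-0.588)·(-2.09,1.31) + 0.588·(-5.33,3.73) = (-3.9951,2.7330)
  v4: (1-0.588)·(-3.15,0.17) + 0.588·(-3.71,-0.13) = (-3.4793,-0.0064)
  v5: (1-0.588)·(-2.92,-0.76) + 0.588·(-3.1,-1.54) = (-3.0258,-1.2186)
  v6: (1-0.588)·(1.2,-4.05) + 0.588·(3.18,-6.91) = (2.3642,-5.7317)
Perimeter = Σ |v_{i+1} − v_i|:
  edge 1→2: √(-4.0948² + 2.6342²) = 4.8689 (running 4.8689)
  edge 2→3: √(-6.2430² + -1.5247²) = 6.4265 (running 11.2954)
  edge 3→4: √(0.5158² + -2.7394²) = 2.7875 (running 14.0829)
  edge 4→5: √(0.4534² + -1.2122²) = 1.2943 (running 15.3772)
  edge 5→6: √(5.3901² + -4.5130²) = 7.0300 (running 22.4072)
  edge 6→1: √(3.9784² + 7.3551²) = 8.3622 (running 30.7694)
Perimeter = 30.7694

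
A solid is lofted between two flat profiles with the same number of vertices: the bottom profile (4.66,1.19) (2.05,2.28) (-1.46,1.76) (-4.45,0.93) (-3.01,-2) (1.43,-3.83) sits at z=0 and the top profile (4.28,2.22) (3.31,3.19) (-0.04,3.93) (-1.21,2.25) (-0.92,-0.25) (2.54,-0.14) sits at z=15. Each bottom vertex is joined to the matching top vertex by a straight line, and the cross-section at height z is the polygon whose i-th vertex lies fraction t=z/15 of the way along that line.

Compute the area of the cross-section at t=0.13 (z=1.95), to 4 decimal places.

Cross-section at t=0.13: each vertex is (1-t)·p0[i] + t·p1[i].
  v1: (1-0.13)·(4.66,1.19) + 0.13·(4.28,2.22) = (4.6106,1.3239)
  v2: (1-0.13)·(2.05,2.28) + 0.13·(3.31,3.19) = (2.2138,2.3983)
  v3: (1-0.13)·(-1.46,1.76) + 0.13·(-0.04,3.93) = (-1.2754,2.0421)
  v4: (1-0.13)·(-4.45,0.93) + 0.13·(-1.21,2.25) = (-4.0288,1.1016)
  v5: (1-0.13)·(-3.01,-2) + 0.13·(-0.92,-0.25) = (-2.7383,-1.7725)
  v6: (1-0.13)·(1.43,-3.83) + 0.13·(2.54,-0.14) = (1.5743,-3.3503)
Shoelace sum Σ(x_i·y_{i+1} − x_{i+1}·y_i):
  i=1: 4.6106·2.3983 − 2.2138·1.3239 = +8.1268 (running +8.1268)
  i=2: 2.2138·2.0421 − -1.2754·2.3983 = +7.5796 (running +15.7063)
  i=3: -1.2754·1.1016 − -4.0288·2.0421 = +6.8222 (running +22.5286)
  i=4: -4.0288·-1.7725 − -2.7383·1.1016 = +10.1576 (running +32.6861)
  i=5: -2.7383·-3.3503 − 1.5743·-1.7725 = +11.9646 (running +44.6507)
  i=6: 1.5743·1.3239 − 4.6106·-3.3503 = +17.5311 (running +62.1818)
Area = |Σ|/2 = |62.1818|/2 = 31.0909

Area at t=0.13: 31.0909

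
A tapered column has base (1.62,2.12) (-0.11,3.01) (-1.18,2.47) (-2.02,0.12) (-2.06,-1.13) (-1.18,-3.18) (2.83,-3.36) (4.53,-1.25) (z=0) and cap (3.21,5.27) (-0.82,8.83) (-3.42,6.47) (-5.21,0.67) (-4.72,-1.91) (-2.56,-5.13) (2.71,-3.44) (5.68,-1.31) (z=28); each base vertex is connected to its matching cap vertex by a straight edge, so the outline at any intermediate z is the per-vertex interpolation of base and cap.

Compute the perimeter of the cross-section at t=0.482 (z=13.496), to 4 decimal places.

Perimeter at t=0.482: 28.4259

Cross-section at t=0.482: each vertex is (1-t)·p0[i] + t·p1[i].
  v1: (1-0.482)·(1.62,2.12) + 0.482·(3.21,5.27) = (2.3864,3.6383)
  v2: (1-0.482)·(-0.11,3.01) + 0.482·(-0.82,8.83) = (-0.4522,5.8152)
  v3: (1-0.482)·(-1.18,2.47) + 0.482·(-3.42,6.47) = (-2.2597,4.3980)
  v4: (1-0.482)·(-2.02,0.12) + 0.482·(-5.21,0.67) = (-3.5576,0.3851)
  v5: (1-0.482)·(-2.06,-1.13) + 0.482·(-4.72,-1.91) = (-3.3421,-1.5060)
  v6: (1-0.482)·(-1.18,-3.18) + 0.482·(-2.56,-5.13) = (-1.8452,-4.1199)
  v7: (1-0.482)·(2.83,-3.36) + 0.482·(2.71,-3.44) = (2.7722,-3.3986)
  v8: (1-0.482)·(4.53,-1.25) + 0.482·(5.68,-1.31) = (5.0843,-1.2789)
Perimeter = Σ |v_{i+1} − v_i|:
  edge 1→2: √(-2.8386² + 2.1769²) = 3.5773 (running 3.5773)
  edge 2→3: √(-1.8075² + -1.4172²) = 2.2968 (running 5.8741)
  edge 3→4: √(-1.2979² + -4.0129²) = 4.2176 (running 10.0917)
  edge 4→5: √(0.2155² + -1.8911²) = 1.9033 (running 11.9950)
  edge 5→6: √(1.4970² + -2.6139²) = 3.0122 (running 15.0072)
  edge 6→7: √(4.6173² + 0.7213²) = 4.6733 (running 19.6805)
  edge 7→8: √(2.3121² + 2.1196²) = 3.1367 (running 22.8172)
  edge 8→1: √(-2.6979² + 4.9172²) = 5.6087 (running 28.4259)
Perimeter = 28.4259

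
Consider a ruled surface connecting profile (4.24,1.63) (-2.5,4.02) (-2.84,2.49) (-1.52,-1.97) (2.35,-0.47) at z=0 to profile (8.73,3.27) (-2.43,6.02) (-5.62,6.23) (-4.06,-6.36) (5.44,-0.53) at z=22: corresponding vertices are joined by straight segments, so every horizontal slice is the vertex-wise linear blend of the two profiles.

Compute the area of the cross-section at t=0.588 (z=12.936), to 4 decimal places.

Cross-section at t=0.588: each vertex is (1-t)·p0[i] + t·p1[i].
  v1: (1-0.588)·(4.24,1.63) + 0.588·(8.73,3.27) = (6.8801,2.5943)
  v2: (1-0.588)·(-2.5,4.02) + 0.588·(-2.43,6.02) = (-2.4588,5.1960)
  v3: (1-0.588)·(-2.84,2.49) + 0.588·(-5.62,6.23) = (-4.4746,4.6891)
  v4: (1-0.588)·(-1.52,-1.97) + 0.588·(-4.06,-6.36) = (-3.0135,-4.5513)
  v5: (1-0.588)·(2.35,-0.47) + 0.588·(5.44,-0.53) = (4.1669,-0.5053)
Shoelace sum Σ(x_i·y_{i+1} − x_{i+1}·y_i):
  i=1: 6.8801·5.1960 − -2.4588·2.5943 = +42.1281 (running +42.1281)
  i=2: -2.4588·4.6891 − -4.4746·5.1960 = +11.7204 (running +53.8486)
  i=3: -4.4746·-4.5513 − -3.0135·4.6891 = +34.4963 (running +88.3448)
  i=4: -3.0135·-0.5053 − 4.1669·-4.5513 = +20.4877 (running +108.8325)
  i=5: 4.1669·2.5943 − 6.8801·-0.5053 = +14.2867 (running +123.1192)
Area = |Σ|/2 = |123.1192|/2 = 61.5596

Area at t=0.588: 61.5596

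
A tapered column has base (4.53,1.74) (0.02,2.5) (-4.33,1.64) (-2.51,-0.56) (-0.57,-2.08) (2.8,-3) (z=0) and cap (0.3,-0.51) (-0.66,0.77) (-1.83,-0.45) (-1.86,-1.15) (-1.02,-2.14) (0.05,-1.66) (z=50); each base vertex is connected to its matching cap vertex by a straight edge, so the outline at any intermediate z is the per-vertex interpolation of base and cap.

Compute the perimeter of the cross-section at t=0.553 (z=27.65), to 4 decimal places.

Cross-section at t=0.553: each vertex is (1-t)·p0[i] + t·p1[i].
  v1: (1-0.553)·(4.53,1.74) + 0.553·(0.3,-0.51) = (2.1908,0.4957)
  v2: (1-0.553)·(0.02,2.5) + 0.553·(-0.66,0.77) = (-0.3560,1.5433)
  v3: (1-0.553)·(-4.33,1.64) + 0.553·(-1.83,-0.45) = (-2.9475,0.4842)
  v4: (1-0.553)·(-2.51,-0.56) + 0.553·(-1.86,-1.15) = (-2.1505,-0.8863)
  v5: (1-0.553)·(-0.57,-2.08) + 0.553·(-1.02,-2.14) = (-0.8188,-2.1132)
  v6: (1-0.553)·(2.8,-3) + 0.553·(0.05,-1.66) = (1.2792,-2.2590)
Perimeter = Σ |v_{i+1} − v_i|:
  edge 1→2: √(-2.5469² + 1.0476²) = 2.7539 (running 2.7539)
  edge 2→3: √(-2.5915² + -1.0591²) = 2.7995 (running 5.5534)
  edge 3→4: √(0.7969² + -1.3705²) = 1.5854 (running 7.1388)
  edge 4→5: √(1.3317² + -1.2269²) = 1.8107 (running 8.9495)
  edge 5→6: √(2.0981² + -0.1458²) = 2.1032 (running 11.0527)
  edge 6→1: √(0.9116² + 2.7547²) = 2.9016 (running 13.9543)
Perimeter = 13.9543

Perimeter at t=0.553: 13.9543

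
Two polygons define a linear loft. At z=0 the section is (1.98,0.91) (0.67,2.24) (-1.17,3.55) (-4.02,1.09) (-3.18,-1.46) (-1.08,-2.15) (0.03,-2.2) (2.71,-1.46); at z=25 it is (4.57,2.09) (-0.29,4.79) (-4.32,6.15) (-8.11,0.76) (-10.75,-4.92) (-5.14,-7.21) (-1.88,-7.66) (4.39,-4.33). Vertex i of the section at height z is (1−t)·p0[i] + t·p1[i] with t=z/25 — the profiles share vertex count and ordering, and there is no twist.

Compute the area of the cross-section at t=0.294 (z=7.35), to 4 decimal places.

Area at t=0.294: 49.4561

Cross-section at t=0.294: each vertex is (1-t)·p0[i] + t·p1[i].
  v1: (1-0.294)·(1.98,0.91) + 0.294·(4.57,2.09) = (2.7415,1.2569)
  v2: (1-0.294)·(0.67,2.24) + 0.294·(-0.29,4.79) = (0.3878,2.9897)
  v3: (1-0.294)·(-1.17,3.55) + 0.294·(-4.32,6.15) = (-2.0961,4.3144)
  v4: (1-0.294)·(-4.02,1.09) + 0.294·(-8.11,0.76) = (-5.2225,0.9930)
  v5: (1-0.294)·(-3.18,-1.46) + 0.294·(-10.75,-4.92) = (-5.4056,-2.4772)
  v6: (1-0.294)·(-1.08,-2.15) + 0.294·(-5.14,-7.21) = (-2.2736,-3.6376)
  v7: (1-0.294)·(0.03,-2.2) + 0.294·(-1.88,-7.66) = (-0.5315,-3.8052)
  v8: (1-0.294)·(2.71,-1.46) + 0.294·(4.39,-4.33) = (3.2039,-2.3038)
Shoelace sum Σ(x_i·y_{i+1} − x_{i+1}·y_i):
  i=1: 2.7415·2.9897 − 0.3878·1.2569 = +7.7088 (running +7.7088)
  i=2: 0.3878·4.3144 − -2.0961·2.9897 = +7.9397 (running +15.6484)
  i=3: -2.0961·0.9930 − -5.2225·4.3144 = +20.4504 (running +36.0988)
  i=4: -5.2225·-2.4772 − -5.4056·0.9930 = +18.3049 (running +54.4037)
  i=5: -5.4056·-3.6376 − -2.2736·-2.4772 = +14.0312 (running +68.4349)
  i=6: -2.2736·-3.8052 − -0.5315·-3.6376 = +6.7182 (running +75.1531)
  i=7: -0.5315·-2.3038 − 3.2039·-3.8052 = +13.4162 (running +88.5694)
  i=8: 3.2039·1.2569 − 2.7415·-2.3038 = +10.3428 (running +98.9122)
Area = |Σ|/2 = |98.9122|/2 = 49.4561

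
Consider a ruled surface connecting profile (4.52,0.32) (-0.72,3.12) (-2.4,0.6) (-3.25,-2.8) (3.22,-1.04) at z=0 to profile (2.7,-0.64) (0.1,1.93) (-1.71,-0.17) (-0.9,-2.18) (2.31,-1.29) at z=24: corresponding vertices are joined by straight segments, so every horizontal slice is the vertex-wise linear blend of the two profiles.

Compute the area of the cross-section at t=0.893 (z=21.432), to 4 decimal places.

Cross-section at t=0.893: each vertex is (1-t)·p0[i] + t·p1[i].
  v1: (1-0.893)·(4.52,0.32) + 0.893·(2.7,-0.64) = (2.8947,-0.5373)
  v2: (1-0.893)·(-0.72,3.12) + 0.893·(0.1,1.93) = (0.0123,2.0573)
  v3: (1-0.893)·(-2.4,0.6) + 0.893·(-1.71,-0.17) = (-1.7838,-0.0876)
  v4: (1-0.893)·(-3.25,-2.8) + 0.893·(-0.9,-2.18) = (-1.1515,-2.2463)
  v5: (1-0.893)·(3.22,-1.04) + 0.893·(2.31,-1.29) = (2.4074,-1.2633)
Shoelace sum Σ(x_i·y_{i+1} − x_{i+1}·y_i):
  i=1: 2.8947·2.0573 − 0.0123·-0.5373 = +5.9620 (running +5.9620)
  i=2: 0.0123·-0.0876 − -1.7838·2.0573 = +3.6689 (running +9.6309)
  i=3: -1.7838·-2.2463 − -1.1515·-0.0876 = +3.9062 (running +13.5371)
  i=4: -1.1515·-1.2633 − 2.4074·-2.2463 = +6.8623 (running +20.3994)
  i=5: 2.4074·-0.5373 − 2.8947·-1.2633 = +2.3633 (running +22.7628)
Area = |Σ|/2 = |22.7628|/2 = 11.3814

Area at t=0.893: 11.3814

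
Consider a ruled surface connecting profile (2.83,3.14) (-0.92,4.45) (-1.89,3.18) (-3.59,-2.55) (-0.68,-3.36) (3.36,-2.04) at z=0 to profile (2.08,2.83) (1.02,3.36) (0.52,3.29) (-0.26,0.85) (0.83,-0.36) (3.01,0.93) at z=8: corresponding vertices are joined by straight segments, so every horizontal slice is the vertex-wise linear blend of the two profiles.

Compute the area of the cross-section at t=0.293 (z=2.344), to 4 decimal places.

Cross-section at t=0.293: each vertex is (1-t)·p0[i] + t·p1[i].
  v1: (1-0.293)·(2.83,3.14) + 0.293·(2.08,2.83) = (2.6103,3.0492)
  v2: (1-0.293)·(-0.92,4.45) + 0.293·(1.02,3.36) = (-0.3516,4.1306)
  v3: (1-0.293)·(-1.89,3.18) + 0.293·(0.52,3.29) = (-1.1839,3.2122)
  v4: (1-0.293)·(-3.59,-2.55) + 0.293·(-0.26,0.85) = (-2.6143,-1.5538)
  v5: (1-0.293)·(-0.68,-3.36) + 0.293·(0.83,-0.36) = (-0.2376,-2.4810)
  v6: (1-0.293)·(3.36,-2.04) + 0.293·(3.01,0.93) = (3.2575,-1.1698)
Shoelace sum Σ(x_i·y_{i+1} − x_{i+1}·y_i):
  i=1: 2.6103·4.1306 − -0.3516·3.0492 = +11.8540 (running +11.8540)
  i=2: -0.3516·3.2122 − -1.1839·4.1306 = +3.7608 (running +15.6148)
  i=3: -1.1839·-1.5538 − -2.6143·3.2122 = +10.2373 (running +25.8520)
  i=4: -2.6143·-2.4810 − -0.2376·-1.5538 = +6.1170 (running +31.9690)
  i=5: -0.2376·-1.1698 − 3.2575·-2.4810 = +8.3596 (running +40.3286)
  i=6: 3.2575·3.0492 − 2.6103·-1.1698 = +12.9860 (running +53.3146)
Area = |Σ|/2 = |53.3146|/2 = 26.6573

Area at t=0.293: 26.6573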